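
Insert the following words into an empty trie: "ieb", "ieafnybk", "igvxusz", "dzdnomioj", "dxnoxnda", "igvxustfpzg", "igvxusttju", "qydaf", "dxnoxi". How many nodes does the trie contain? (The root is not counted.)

45

Trace insertions, counting only characters that open a new branch:
  "ieb" → 3 new (i, e, b)
  "ieafnybk" → prefix "ie" already present; 6 new (a, f, n, y, b, k)
  "igvxusz" → prefix "i" already present; 6 new (g, v, x, u, s, z)
  "dzdnomioj" → 9 new (d, z, d, n, o, m, i, o, j)
  "dxnoxnda" → prefix "d" already present; 7 new (x, n, o, x, n, d, a)
  "igvxustfpzg" → prefix "igvxus" already present; 5 new (t, f, p, z, g)
  "igvxusttju" → prefix "igvxust" already present; 3 new (t, j, u)
  "qydaf" → 5 new (q, y, d, a, f)
  "dxnoxi" → prefix "dxnox" already present; 1 new (i)
Total nodes = 3 + 6 + 6 + 9 + 7 + 5 + 3 + 5 + 1 = 45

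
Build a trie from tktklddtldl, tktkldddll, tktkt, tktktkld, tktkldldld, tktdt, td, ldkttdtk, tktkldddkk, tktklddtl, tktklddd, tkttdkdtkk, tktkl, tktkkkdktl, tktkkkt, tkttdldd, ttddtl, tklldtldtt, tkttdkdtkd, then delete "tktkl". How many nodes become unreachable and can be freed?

0

After clearing the end-marker at "tktkl", prune upward until reaching a node still needed by another word.
Every node on "tktkl" is still needed (e.g. by "tktklddtldl"), so nothing is freed.
Nodes removed: 0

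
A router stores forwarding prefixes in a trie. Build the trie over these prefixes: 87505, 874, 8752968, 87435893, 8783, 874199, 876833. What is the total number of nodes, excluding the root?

24

Count nodes per top-level branch (shared prefixes stored once):
  '8'-branch (874, 874199, 87435893, 87505, 8752968, 876833, 8783): 24 nodes
Sum: 24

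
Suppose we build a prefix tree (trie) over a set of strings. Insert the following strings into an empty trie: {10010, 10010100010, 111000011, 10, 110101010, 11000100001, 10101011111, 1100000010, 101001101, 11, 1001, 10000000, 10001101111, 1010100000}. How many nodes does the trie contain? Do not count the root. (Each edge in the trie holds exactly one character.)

69

Count nodes per top-level branch (shared prefixes stored once):
  '1'-branch (10, 10000000, 10001101111, 1001, 10010, 10010100010, 101001101, 1010100000, 10101011111, 11, 1100000010, 11000100001, 110101010, 111000011): 69 nodes
Sum: 69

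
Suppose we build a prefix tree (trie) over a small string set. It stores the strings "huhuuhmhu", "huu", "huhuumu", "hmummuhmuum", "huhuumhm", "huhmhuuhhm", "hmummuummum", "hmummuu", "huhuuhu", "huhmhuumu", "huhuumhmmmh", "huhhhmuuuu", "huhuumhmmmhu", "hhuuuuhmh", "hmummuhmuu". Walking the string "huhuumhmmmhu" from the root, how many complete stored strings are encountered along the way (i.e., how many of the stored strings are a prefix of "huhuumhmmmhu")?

Walk "huhuumhmmmhu" from the root; an end-of-word marker is hit whenever a stored word is a prefix of "huhuumhmmmhu".
Prefixes of the query that are stored words: "huhuumhm", "huhuumhmmmh", "huhuumhmmmhu"
Count: 3

3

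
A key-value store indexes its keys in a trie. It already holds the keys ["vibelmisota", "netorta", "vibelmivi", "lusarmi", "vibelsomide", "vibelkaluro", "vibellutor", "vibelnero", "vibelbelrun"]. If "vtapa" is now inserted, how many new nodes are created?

4

Walking "vtapa" from the root, the first 1 characters ("v") follow existing edges; "t" is the first miss.
New nodes needed: |"vtapa"| − 1 = 5 − 1 = 4.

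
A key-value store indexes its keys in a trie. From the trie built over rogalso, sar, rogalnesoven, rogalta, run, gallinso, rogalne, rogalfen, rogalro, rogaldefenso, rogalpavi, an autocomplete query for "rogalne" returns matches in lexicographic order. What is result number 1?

rogalne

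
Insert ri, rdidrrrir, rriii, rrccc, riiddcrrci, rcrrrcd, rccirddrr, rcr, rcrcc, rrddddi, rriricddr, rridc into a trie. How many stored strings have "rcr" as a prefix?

Traverse to the node for "rcr", then collect every word in that subtree.
Matches: "rcr", "rcrcc", "rcrrrcd"
Count: 3

3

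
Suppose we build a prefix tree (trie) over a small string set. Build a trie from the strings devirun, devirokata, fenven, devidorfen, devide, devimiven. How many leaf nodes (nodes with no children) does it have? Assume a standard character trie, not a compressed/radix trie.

6

A leaf is a node with no children — equivalently, the end of a word that is not a proper prefix of any other stored word.
Those words: "devide", "devidorfen", "devimiven", "devirokata", "devirun", "fenven"
Leaf count: 6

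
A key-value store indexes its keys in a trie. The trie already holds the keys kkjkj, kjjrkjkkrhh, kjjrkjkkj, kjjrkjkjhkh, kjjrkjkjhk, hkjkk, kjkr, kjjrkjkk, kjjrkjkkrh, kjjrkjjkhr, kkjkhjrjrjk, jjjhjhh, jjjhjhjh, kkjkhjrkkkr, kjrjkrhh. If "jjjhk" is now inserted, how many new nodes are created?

1

The longest prefix of "jjjhk" already in the trie is "jjjh" (length 4).
Each of the 1 remaining characters creates one node.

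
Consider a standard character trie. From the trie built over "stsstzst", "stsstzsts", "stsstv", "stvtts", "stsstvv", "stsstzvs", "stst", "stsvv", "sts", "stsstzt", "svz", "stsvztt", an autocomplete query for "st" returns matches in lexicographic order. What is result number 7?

Words with prefix "st", in lexicographic order: "sts", "stsstv", "stsstvv", "stsstzst", "stsstzsts", "stsstzt", "stsstzvs", "stst", "stsvv", "stsvztt", "stvtts"
Position 7: stsstzvs

stsstzvs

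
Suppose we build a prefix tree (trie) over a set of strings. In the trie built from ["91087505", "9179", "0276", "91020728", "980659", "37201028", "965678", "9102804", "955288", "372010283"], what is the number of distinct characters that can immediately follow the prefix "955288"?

0

Walk "955288" from the root, arriving at one node.
No stored string extends past "955288".
That node has 0 child edges.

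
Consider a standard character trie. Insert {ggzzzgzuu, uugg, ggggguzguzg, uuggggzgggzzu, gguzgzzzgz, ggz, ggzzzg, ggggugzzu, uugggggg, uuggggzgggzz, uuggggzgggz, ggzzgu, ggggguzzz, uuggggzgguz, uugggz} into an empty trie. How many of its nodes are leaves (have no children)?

10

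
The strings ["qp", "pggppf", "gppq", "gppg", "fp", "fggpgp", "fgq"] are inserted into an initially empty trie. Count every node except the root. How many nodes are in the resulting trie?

21

Count nodes per top-level branch (shared prefixes stored once):
  'f'-branch (fggpgp, fgq, fp): 8 nodes
  'g'-branch (gppg, gppq): 5 nodes
  'p'-branch (pggppf): 6 nodes
  'q'-branch (qp): 2 nodes
Sum: 21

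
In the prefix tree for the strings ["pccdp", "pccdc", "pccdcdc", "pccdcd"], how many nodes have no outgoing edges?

Leaves are exactly the stored words that no other stored word extends.
Those words: "pccdcdc", "pccdp"
Leaf count: 2

2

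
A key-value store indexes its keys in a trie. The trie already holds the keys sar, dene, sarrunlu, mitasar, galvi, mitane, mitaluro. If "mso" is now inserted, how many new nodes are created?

"m" is already a path in the trie; the remaining "so" must be added.
Each of the 2 remaining characters creates one node.

2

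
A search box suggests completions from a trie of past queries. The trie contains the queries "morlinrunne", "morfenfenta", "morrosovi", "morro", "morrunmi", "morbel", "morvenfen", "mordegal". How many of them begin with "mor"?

8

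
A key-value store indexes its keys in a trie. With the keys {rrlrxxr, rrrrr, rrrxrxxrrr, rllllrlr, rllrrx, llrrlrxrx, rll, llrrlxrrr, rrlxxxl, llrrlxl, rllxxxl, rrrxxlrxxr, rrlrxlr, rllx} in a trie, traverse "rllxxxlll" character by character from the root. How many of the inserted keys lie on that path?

Walk "rllxxxlll" from the root; an end-of-word marker is hit whenever a stored word is a prefix of "rllxxxlll".
Prefixes of the query that are stored words: "rll", "rllx", "rllxxxl"
Count: 3

3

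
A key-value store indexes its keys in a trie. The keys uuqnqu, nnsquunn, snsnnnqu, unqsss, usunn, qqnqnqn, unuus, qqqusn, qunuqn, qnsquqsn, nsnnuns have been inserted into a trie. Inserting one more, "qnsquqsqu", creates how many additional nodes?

The longest prefix of "qnsquqsqu" already in the trie is "qnsquqs" (length 7).
So 9 − 7 = 2 new nodes.

2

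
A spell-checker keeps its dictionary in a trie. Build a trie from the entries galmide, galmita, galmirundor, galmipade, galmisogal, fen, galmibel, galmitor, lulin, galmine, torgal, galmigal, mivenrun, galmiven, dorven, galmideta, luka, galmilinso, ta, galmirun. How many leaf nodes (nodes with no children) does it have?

Leaves are exactly the stored words that no other stored word extends.
Those words: "dorven", "fen", "galmibel", "galmideta", "galmigal", "galmilinso", "galmine", "galmipade", "galmirundor", "galmisogal", "galmita", "galmitor", "galmiven", "luka", "lulin", "mivenrun", "ta", "torgal"
Leaf count: 18

18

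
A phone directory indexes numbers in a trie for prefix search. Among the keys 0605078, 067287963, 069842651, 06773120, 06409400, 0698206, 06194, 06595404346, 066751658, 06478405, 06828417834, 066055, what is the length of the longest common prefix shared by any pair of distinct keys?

4

The deepest shared node is where two words last agree before diverging.
"0698206" and "069842651" agree on "0698" (4 characters) before diverging; nothing deeper is shared.
Longest shared-prefix length: 4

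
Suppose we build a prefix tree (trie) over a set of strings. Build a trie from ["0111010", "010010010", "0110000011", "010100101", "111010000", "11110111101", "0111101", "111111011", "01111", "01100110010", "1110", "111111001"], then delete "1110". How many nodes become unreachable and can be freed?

Walk "1110" from the leaf back toward the root, removing each node that no remaining word uses.
Every node on "1110" is still needed (e.g. by "111010000"), so nothing is freed.
Nodes removed: 0

0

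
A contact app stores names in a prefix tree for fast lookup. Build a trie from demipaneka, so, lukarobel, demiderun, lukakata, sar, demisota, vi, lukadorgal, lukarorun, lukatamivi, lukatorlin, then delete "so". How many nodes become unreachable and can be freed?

1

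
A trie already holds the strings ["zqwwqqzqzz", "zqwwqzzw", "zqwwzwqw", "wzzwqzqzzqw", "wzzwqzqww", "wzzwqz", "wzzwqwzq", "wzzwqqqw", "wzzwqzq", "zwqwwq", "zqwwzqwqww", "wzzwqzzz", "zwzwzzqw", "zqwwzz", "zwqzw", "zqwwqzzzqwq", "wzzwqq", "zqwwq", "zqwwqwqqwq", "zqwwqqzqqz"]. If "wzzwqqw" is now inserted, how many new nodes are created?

1

The longest prefix of "wzzwqqw" already in the trie is "wzzwqq" (length 6).
So 7 − 6 = 1 new nodes.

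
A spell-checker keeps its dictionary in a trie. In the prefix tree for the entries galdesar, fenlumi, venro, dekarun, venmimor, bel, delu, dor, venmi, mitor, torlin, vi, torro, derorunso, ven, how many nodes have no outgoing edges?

13

A leaf is a node with no children — equivalently, the end of a word that is not a proper prefix of any other stored word.
Those words: "bel", "dekarun", "delu", "derorunso", "dor", "fenlumi", "galdesar", "mitor", "torlin", "torro", "venmimor", "venro", "vi"
Leaf count: 13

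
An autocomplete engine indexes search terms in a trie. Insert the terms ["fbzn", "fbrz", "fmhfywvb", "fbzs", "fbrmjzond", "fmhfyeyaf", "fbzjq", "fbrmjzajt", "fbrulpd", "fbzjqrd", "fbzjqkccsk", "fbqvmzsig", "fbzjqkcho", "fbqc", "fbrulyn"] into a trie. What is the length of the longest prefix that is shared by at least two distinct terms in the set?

Look for the deepest trie node that still has at least two words in its subtree.
"fbzjqkccsk" and "fbzjqkcho" agree on "fbzjqkc" (7 characters) before diverging; nothing deeper is shared.
Longest shared-prefix length: 7

7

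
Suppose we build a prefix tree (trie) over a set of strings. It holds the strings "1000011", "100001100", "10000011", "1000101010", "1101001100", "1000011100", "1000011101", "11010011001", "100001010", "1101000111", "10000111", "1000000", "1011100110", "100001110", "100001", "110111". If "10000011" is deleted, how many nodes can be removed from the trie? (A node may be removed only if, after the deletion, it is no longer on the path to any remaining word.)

2

Walk "10000011" from the leaf back toward the root, removing each node that no remaining word uses.
The suffix "11" (2 nodes) is used only by "10000011"; the node for "100000" still has the child "0", so pruning stops there.
Nodes removed: 2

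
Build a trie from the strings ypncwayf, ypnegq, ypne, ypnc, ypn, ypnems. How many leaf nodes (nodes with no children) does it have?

Leaves are exactly the stored words that no other stored word extends.
Those words: "ypncwayf", "ypnegq", "ypnems"
Leaf count: 3

3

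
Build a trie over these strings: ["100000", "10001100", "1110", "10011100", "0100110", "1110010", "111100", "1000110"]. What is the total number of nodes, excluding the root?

Insert word by word; a character creates a node only if that edge doesn't already exist:
  "100000" → 6 new (1, 0, 0, 0, 0, 0)
  "10001100" → prefix "1000" already present; 4 new (1, 1, 0, 0)
  "1110" → prefix "1" already present; 3 new (1, 1, 0)
  "10011100" → prefix "100" already present; 5 new (1, 1, 1, 0, 0)
  "0100110" → 7 new (0, 1, 0, 0, 1, 1, 0)
  "1110010" → prefix "1110" already present; 3 new (0, 1, 0)
  "111100" → prefix "111" already present; 3 new (1, 0, 0)
  "1000110" → prefix "1000110" already present; 0 new (none)
Total nodes = 6 + 4 + 3 + 5 + 7 + 3 + 3 + 0 = 31

31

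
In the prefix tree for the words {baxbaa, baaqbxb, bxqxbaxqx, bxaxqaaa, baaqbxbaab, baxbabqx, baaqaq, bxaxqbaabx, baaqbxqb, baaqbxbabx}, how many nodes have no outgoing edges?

9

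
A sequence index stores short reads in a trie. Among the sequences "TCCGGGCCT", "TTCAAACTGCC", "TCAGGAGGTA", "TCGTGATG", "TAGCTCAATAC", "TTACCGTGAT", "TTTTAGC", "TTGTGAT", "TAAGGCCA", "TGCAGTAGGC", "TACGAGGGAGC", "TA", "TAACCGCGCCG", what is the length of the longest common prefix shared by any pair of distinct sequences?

Look for the deepest trie node that still has at least two words in its subtree.
e.g. "TAACCGCGCCG" and "TAAGGCCA" share the prefix "TAA" of length 3; no pair shares a longer one.
Longest shared-prefix length: 3

3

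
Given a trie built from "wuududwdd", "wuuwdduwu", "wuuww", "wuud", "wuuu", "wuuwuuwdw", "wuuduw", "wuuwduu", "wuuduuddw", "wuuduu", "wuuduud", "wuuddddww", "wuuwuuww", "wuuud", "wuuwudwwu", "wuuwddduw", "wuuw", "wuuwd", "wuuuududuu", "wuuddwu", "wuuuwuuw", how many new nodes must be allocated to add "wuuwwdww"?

Walking "wuuwwdww" from the root, the first 5 characters ("wuuww") follow existing edges; "d" is the first miss.
Each of the 3 remaining characters creates one node.

3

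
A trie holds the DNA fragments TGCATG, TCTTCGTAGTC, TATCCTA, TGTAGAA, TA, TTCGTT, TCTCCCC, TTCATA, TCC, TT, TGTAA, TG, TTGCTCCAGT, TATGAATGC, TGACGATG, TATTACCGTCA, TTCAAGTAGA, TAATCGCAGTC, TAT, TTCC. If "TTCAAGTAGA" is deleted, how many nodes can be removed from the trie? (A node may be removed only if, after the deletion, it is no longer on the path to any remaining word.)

6

A node on "TTCAAGTAGA"'s path can go only if nothing else ends at it or branches off below it.
The suffix "AGTAGA" (6 nodes) is used only by "TTCAAGTAGA"; the node for "TTCA" still has the child "T", so pruning stops there.
Nodes removed: 6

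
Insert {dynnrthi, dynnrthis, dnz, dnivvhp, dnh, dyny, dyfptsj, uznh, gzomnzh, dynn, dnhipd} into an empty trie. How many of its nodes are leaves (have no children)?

8

Leaves are exactly the stored words that no other stored word extends.
Those words: "dnhipd", "dnivvhp", "dnz", "dyfptsj", "dynnrthis", "dyny", "gzomnzh", "uznh"
Leaf count: 8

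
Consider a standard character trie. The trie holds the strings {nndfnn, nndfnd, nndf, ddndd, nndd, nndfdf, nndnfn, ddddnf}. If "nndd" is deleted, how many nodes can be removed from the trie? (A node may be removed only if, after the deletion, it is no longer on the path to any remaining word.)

1

After clearing the end-marker at "nndd", prune upward until reaching a node still needed by another word.
The suffix "d" (1 node) is used only by "nndd"; the node for "nnd" still has the child "f", so pruning stops there.
Nodes removed: 1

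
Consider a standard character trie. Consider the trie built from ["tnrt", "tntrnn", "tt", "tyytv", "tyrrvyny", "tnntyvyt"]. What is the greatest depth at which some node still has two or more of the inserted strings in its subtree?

Equivalently: take the maximum, over all pairs, of their longest common prefix length.
e.g. "tnntyvyt" and "tnrt" share the prefix "tn" of length 2; no pair shares a longer one.
Longest shared-prefix length: 2

2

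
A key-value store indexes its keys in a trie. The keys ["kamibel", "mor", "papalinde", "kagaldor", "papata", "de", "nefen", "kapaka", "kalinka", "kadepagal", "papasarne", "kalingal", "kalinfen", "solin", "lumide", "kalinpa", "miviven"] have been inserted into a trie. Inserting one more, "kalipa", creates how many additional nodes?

"kali" is already a path in the trie; the remaining "pa" must be added.
So 6 − 4 = 2 new nodes.

2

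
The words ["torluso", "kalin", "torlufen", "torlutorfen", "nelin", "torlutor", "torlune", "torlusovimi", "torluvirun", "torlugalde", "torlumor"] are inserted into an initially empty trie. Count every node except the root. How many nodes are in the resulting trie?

45

Count nodes per top-level branch (shared prefixes stored once):
  'k'-branch (kalin): 5 nodes
  'n'-branch (nelin): 5 nodes
  't'-branch (torlufen, torlugalde, torlumor, torlune, torluso, torlusovimi, torlutor, torlutorfen, torluvirun): 35 nodes
Sum: 45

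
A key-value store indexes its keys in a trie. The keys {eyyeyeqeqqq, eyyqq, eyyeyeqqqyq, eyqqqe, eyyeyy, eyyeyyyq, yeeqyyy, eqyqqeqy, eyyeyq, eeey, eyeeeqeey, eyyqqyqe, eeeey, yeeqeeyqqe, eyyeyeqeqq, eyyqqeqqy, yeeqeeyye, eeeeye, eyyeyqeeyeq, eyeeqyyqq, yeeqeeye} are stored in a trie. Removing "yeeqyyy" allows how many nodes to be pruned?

3

Walk "yeeqyyy" from the leaf back toward the root, removing each node that no remaining word uses.
The suffix "yyy" (3 nodes) is used only by "yeeqyyy"; the node for "yeeq" still has the child "e", so pruning stops there.
Nodes removed: 3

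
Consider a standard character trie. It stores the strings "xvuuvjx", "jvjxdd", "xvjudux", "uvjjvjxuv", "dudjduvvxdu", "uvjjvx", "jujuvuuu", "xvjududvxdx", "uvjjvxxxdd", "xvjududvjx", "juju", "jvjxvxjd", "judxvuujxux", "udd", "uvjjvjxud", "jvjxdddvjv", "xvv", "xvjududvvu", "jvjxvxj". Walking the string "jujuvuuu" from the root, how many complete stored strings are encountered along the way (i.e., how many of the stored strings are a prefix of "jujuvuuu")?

2

Traverse "jujuvuuu" character by character; count nodes along the way that are marked as word ends.
Prefixes of the query that are stored words: "juju", "jujuvuuu"
Count: 2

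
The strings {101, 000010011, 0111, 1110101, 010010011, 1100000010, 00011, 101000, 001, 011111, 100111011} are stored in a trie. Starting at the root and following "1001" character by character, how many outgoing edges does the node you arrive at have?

1

The children of the "1001" node are the distinct next characters among strings starting with "1001".
Distinct next characters after "1001": 1.
That node has 1 child edge.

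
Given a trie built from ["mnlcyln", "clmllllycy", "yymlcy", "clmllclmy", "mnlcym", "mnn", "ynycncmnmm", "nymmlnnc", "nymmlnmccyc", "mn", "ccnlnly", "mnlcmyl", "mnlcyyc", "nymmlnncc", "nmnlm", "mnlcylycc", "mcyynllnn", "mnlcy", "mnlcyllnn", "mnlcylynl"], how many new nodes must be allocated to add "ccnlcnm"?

3

The longest prefix of "ccnlcnm" already in the trie is "ccnl" (length 4).
So 7 − 4 = 3 new nodes.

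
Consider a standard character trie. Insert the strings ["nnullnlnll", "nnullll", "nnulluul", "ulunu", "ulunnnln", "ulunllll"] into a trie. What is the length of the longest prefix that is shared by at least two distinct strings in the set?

The deepest shared node is where two words last agree before diverging.
"nnullll" and "nnullnlnll" agree on "nnull" (5 characters) before diverging; nothing deeper is shared.
Longest shared-prefix length: 5

5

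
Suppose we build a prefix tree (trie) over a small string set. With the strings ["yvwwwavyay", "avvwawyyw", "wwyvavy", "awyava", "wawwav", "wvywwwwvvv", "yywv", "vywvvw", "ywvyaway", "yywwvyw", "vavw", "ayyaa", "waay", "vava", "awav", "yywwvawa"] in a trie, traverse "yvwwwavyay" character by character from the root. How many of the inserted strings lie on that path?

1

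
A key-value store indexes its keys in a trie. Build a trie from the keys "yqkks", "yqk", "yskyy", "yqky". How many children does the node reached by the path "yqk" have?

The children of the "yqk" node are the distinct next characters among strings starting with "yqk".
Characters that immediately follow "yqk" among the stored strings: {k, y}.
That node has 2 child edges.

2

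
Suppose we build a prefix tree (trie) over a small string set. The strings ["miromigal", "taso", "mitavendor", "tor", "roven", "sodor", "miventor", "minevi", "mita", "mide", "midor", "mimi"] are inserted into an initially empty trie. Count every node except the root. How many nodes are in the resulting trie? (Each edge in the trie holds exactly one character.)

Trace insertions, counting only characters that open a new branch:
  "miromigal" → 9 new (m, i, r, o, m, i, g, a, l)
  "taso" → 4 new (t, a, s, o)
  "mitavendor" → prefix "mi" already present; 8 new (t, a, v, e, n, d, o, r)
  "tor" → prefix "t" already present; 2 new (o, r)
  "roven" → 5 new (r, o, v, e, n)
  "sodor" → 5 new (s, o, d, o, r)
  "miventor" → prefix "mi" already present; 6 new (v, e, n, t, o, r)
  "minevi" → prefix "mi" already present; 4 new (n, e, v, i)
  "mita" → prefix "mita" already present; 0 new (none)
  "mide" → prefix "mi" already present; 2 new (d, e)
  "midor" → prefix "mid" already present; 2 new (o, r)
  "mimi" → prefix "mi" already present; 2 new (m, i)
Total nodes = 9 + 4 + 8 + 2 + 5 + 5 + 6 + 4 + 0 + 2 + 2 + 2 = 49

49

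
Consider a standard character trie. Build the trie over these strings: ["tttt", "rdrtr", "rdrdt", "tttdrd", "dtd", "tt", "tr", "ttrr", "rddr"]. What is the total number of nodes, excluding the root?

22

Count nodes per top-level branch (shared prefixes stored once):
  'd'-branch (dtd): 3 nodes
  'r'-branch (rddr, rdrdt, rdrtr): 9 nodes
  't'-branch (tr, tt, ttrr, tttdrd, tttt): 10 nodes
Sum: 22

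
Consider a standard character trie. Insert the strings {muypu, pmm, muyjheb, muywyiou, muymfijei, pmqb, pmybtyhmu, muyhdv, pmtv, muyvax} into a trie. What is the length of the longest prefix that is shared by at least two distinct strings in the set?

3

The deepest shared node is where two words last agree before diverging.
"muyhdv" and "muyjheb" agree on "muy" (3 characters) before diverging; nothing deeper is shared.
Longest shared-prefix length: 3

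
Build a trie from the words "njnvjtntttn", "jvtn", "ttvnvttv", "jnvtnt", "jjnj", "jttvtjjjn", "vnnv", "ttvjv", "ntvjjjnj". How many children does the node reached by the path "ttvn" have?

Follow the path "ttvn" to its node, then look at its outgoing edges.
Distinct next characters after "ttvn": v.
That node has 1 child edge.

1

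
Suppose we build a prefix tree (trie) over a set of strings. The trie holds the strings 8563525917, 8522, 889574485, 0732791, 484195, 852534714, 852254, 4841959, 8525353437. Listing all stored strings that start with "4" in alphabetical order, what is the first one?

484195

Words with prefix "4", in lexicographic order: "484195", "4841959"
Position 1: 484195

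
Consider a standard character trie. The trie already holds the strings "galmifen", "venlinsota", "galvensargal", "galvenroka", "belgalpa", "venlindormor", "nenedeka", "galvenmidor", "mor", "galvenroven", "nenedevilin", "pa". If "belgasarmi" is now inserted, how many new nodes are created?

5

Walking "belgasarmi" from the root, the first 5 characters ("belga") follow existing edges; "s" is the first miss.
So 10 − 5 = 5 new nodes.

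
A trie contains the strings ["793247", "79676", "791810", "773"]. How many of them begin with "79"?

Filter for entries beginning with "79":
Matches: "791810", "793247", "79676"
Count: 3

3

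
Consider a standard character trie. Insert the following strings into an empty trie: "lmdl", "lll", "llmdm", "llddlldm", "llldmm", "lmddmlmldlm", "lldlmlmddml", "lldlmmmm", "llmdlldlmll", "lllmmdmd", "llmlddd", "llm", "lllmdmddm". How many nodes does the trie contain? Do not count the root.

Count nodes per top-level branch (shared prefixes stored once):
  'l'-branch (llddlldm, lldlmlmddml, lldlmmmm, lll, llldmm, lllmdmddm, lllmmdmd, llm, llmdlldlmll, llmdm, llmlddd, lmddmlmldlm, lmdl): 58 nodes
Sum: 58

58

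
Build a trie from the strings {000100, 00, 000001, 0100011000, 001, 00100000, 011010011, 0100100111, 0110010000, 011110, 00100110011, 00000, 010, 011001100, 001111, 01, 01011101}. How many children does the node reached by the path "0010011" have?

1

Follow the path "0010011" to its node, then look at its outgoing edges.
Distinct next characters after "0010011": 0.
That node has 1 child edge.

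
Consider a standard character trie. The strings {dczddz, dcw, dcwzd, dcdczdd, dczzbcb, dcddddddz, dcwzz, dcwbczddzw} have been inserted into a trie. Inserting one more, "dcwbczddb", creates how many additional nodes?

1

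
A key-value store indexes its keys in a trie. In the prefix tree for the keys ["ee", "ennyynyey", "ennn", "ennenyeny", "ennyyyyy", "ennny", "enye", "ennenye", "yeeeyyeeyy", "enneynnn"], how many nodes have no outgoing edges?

8

A leaf is a node with no children — equivalently, the end of a word that is not a proper prefix of any other stored word.
Those words: "ee", "ennenyeny", "enneynnn", "ennny", "ennyynyey", "ennyyyyy", "enye", "yeeeyyeeyy"
Leaf count: 8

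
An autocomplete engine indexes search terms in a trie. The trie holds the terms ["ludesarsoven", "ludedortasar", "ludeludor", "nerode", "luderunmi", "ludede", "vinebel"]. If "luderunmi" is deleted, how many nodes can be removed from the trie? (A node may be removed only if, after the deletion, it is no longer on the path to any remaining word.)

5

After clearing the end-marker at "luderunmi", prune upward until reaching a node still needed by another word.
The suffix "runmi" (5 nodes) is used only by "luderunmi"; the node for "lude" still has the child "s", so pruning stops there.
Nodes removed: 5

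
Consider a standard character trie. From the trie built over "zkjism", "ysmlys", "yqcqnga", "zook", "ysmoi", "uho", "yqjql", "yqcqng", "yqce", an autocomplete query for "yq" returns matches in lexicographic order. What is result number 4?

Filter for "yq…" and sort: "yqce", "yqcqng", "yqcqnga", "yqjql"
The 4th is yqjql.

yqjql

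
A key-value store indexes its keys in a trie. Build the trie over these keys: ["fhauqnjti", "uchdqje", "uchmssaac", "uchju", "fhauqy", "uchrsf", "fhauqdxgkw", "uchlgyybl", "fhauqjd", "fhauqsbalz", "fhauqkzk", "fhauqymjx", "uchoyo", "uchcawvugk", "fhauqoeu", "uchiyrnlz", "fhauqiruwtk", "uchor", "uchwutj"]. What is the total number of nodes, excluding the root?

Count nodes per top-level branch (shared prefixes stored once):
  'f'-branch (fhauqdxgkw, fhauqiruwtk, fhauqjd, fhauqkzk, fhauqnjti, fhauqoeu, fhauqsbalz, fhauqy, fhauqymjx): 37 nodes
  'u'-branch (uchcawvugk, uchdqje, uchiyrnlz, uchju, uchlgyybl, uchmssaac, uchor, uchoyo, uchrsf, uchwutj): 45 nodes
Sum: 82

82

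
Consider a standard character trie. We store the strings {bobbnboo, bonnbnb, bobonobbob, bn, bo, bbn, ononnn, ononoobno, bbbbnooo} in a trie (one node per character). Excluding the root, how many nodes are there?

40

Trace insertions, counting only characters that open a new branch:
  "bobbnboo" → 8 new (b, o, b, b, n, b, o, o)
  "bonnbnb" → prefix "bo" already present; 5 new (n, n, b, n, b)
  "bobonobbob" → prefix "bob" already present; 7 new (o, n, o, b, b, o, b)
  "bn" → prefix "b" already present; 1 new (n)
  "bo" → prefix "bo" already present; 0 new (none)
  "bbn" → prefix "b" already present; 2 new (b, n)
  "ononnn" → 6 new (o, n, o, n, n, n)
  "ononoobno" → prefix "onon" already present; 5 new (o, o, b, n, o)
  "bbbbnooo" → prefix "bb" already present; 6 new (b, b, n, o, o, o)
Total nodes = 8 + 5 + 7 + 1 + 0 + 2 + 6 + 5 + 6 = 40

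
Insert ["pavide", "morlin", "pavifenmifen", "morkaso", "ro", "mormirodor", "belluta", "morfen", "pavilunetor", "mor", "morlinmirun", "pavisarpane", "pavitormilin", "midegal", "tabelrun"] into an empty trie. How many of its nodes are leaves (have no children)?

13

A leaf is a node with no children — equivalently, the end of a word that is not a proper prefix of any other stored word.
Those words: "belluta", "midegal", "morfen", "morkaso", "morlinmirun", "mormirodor", "pavide", "pavifenmifen", "pavilunetor", "pavisarpane", "pavitormilin", "ro", "tabelrun"
Leaf count: 13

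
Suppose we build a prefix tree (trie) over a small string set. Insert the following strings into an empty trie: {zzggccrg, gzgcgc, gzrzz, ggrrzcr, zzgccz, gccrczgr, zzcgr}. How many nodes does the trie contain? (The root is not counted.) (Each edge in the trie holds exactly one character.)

Count nodes per top-level branch (shared prefixes stored once):
  'g'-branch (gccrczgr, ggrrzcr, gzgcgc, gzrzz): 22 nodes
  'z'-branch (zzcgr, zzgccz, zzggccrg): 14 nodes
Sum: 36

36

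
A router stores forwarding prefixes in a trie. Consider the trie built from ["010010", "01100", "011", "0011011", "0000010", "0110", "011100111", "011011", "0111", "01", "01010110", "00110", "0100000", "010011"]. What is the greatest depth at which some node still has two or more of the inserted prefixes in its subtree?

Equivalently: take the maximum, over all pairs, of their longest common prefix length.
e.g. "00110" and "0011011" share the prefix "00110" of length 5; no pair shares a longer one.
Longest shared-prefix length: 5

5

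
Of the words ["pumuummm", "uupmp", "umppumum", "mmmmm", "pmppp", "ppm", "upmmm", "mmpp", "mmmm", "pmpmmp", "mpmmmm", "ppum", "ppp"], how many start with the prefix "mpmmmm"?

Walk to "mpmmmm"; the words in its subtree are exactly those with that prefix.
Matches: "mpmmmm"
Count: 1

1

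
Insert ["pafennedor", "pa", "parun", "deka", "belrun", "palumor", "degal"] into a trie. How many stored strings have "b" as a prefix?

1

Filter for entries beginning with "b":
Words under "b": belrun
Count: 1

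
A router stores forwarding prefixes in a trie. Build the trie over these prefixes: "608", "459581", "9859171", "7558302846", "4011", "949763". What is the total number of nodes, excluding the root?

34

For each word, the new-node count is its length minus the longest prefix already in the trie:
  "608" → 3 new (6, 0, 8)
  "459581" → 6 new (4, 5, 9, 5, 8, 1)
  "9859171" → 7 new (9, 8, 5, 9, 1, 7, 1)
  "7558302846" → 10 new (7, 5, 5, 8, 3, 0, 2, 8, 4, 6)
  "4011" → prefix "4" already present; 3 new (0, 1, 1)
  "949763" → prefix "9" already present; 5 new (4, 9, 7, 6, 3)
Total nodes = 3 + 6 + 7 + 10 + 3 + 5 = 34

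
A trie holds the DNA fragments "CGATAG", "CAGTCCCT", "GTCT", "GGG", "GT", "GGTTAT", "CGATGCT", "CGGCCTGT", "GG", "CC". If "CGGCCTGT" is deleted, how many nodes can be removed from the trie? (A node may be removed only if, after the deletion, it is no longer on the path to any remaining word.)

6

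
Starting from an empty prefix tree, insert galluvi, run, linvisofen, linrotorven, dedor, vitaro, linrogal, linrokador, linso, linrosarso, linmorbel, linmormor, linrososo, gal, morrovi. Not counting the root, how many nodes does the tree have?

73

Trace insertions, counting only characters that open a new branch:
  "galluvi" → 7 new (g, a, l, l, u, v, i)
  "run" → 3 new (r, u, n)
  "linvisofen" → 10 new (l, i, n, v, i, s, o, f, e, n)
  "linrotorven" → prefix "lin" already present; 8 new (r, o, t, o, r, v, e, n)
  "dedor" → 5 new (d, e, d, o, r)
  "vitaro" → 6 new (v, i, t, a, r, o)
  "linrogal" → prefix "linro" already present; 3 new (g, a, l)
  "linrokador" → prefix "linro" already present; 5 new (k, a, d, o, r)
  "linso" → prefix "lin" already present; 2 new (s, o)
  "linrosarso" → prefix "linro" already present; 5 new (s, a, r, s, o)
  "linmorbel" → prefix "lin" already present; 6 new (m, o, r, b, e, l)
  "linmormor" → prefix "linmor" already present; 3 new (m, o, r)
  "linrososo" → prefix "linros" already present; 3 new (o, s, o)
  "gal" → prefix "gal" already present; 0 new (none)
  "morrovi" → 7 new (m, o, r, r, o, v, i)
Total nodes = 7 + 3 + 10 + 8 + 5 + 6 + 3 + 5 + 2 + 5 + 6 + 3 + 3 + 0 + 7 = 73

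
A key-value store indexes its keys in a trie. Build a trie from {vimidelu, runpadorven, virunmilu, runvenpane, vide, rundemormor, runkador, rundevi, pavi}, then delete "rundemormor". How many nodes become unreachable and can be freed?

6

After clearing the end-marker at "rundemormor", prune upward until reaching a node still needed by another word.
The suffix "mormor" (6 nodes) is used only by "rundemormor"; the node for "runde" still has the child "v", so pruning stops there.
Nodes removed: 6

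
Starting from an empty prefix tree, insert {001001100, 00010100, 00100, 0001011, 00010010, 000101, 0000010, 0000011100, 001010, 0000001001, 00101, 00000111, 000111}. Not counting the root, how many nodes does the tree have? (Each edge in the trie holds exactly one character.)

For each word, the new-node count is its length minus the longest prefix already in the trie:
  "001001100" → 9 new (0, 0, 1, 0, 0, 1, 1, 0, 0)
  "00010100" → prefix "00" already present; 6 new (0, 1, 0, 1, 0, 0)
  "00100" → prefix "00100" already present; 0 new (none)
  "0001011" → prefix "000101" already present; 1 new (1)
  "00010010" → prefix "00010" already present; 3 new (0, 1, 0)
  "000101" → prefix "000101" already present; 0 new (none)
  "0000010" → prefix "000" already present; 4 new (0, 0, 1, 0)
  "0000011100" → prefix "000001" already present; 4 new (1, 1, 0, 0)
  "001010" → prefix "0010" already present; 2 new (1, 0)
  "0000001001" → prefix "00000" already present; 5 new (0, 1, 0, 0, 1)
  "00101" → prefix "00101" already present; 0 new (none)
  "00000111" → prefix "00000111" already present; 0 new (none)
  "000111" → prefix "0001" already present; 2 new (1, 1)
Total nodes = 9 + 6 + 0 + 1 + 3 + 0 + 4 + 4 + 2 + 5 + 0 + 0 + 2 = 36

36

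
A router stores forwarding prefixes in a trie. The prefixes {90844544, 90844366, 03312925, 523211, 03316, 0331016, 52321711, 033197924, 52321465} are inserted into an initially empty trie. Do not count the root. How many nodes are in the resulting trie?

40

For each word, the new-node count is its length minus the longest prefix already in the trie:
  "90844544" → 8 new (9, 0, 8, 4, 4, 5, 4, 4)
  "90844366" → prefix "90844" already present; 3 new (3, 6, 6)
  "03312925" → 8 new (0, 3, 3, 1, 2, 9, 2, 5)
  "523211" → 6 new (5, 2, 3, 2, 1, 1)
  "03316" → prefix "0331" already present; 1 new (6)
  "0331016" → prefix "0331" already present; 3 new (0, 1, 6)
  "52321711" → prefix "52321" already present; 3 new (7, 1, 1)
  "033197924" → prefix "0331" already present; 5 new (9, 7, 9, 2, 4)
  "52321465" → prefix "52321" already present; 3 new (4, 6, 5)
Total nodes = 8 + 3 + 8 + 6 + 1 + 3 + 3 + 5 + 3 = 40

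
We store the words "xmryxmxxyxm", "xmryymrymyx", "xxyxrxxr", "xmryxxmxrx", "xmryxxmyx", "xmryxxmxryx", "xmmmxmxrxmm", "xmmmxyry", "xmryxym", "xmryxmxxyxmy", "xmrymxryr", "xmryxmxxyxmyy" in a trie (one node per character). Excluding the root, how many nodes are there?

Insert word by word; a character creates a node only if that edge doesn't already exist:
  "xmryxmxxyxm" → 11 new (x, m, r, y, x, m, x, x, y, x, m)
  "xmryymrymyx" → prefix "xmry" already present; 7 new (y, m, r, y, m, y, x)
  "xxyxrxxr" → prefix "x" already present; 7 new (x, y, x, r, x, x, r)
  "xmryxxmxrx" → prefix "xmryx" already present; 5 new (x, m, x, r, x)
  "xmryxxmyx" → prefix "xmryxxm" already present; 2 new (y, x)
  "xmryxxmxryx" → prefix "xmryxxmxr" already present; 2 new (y, x)
  "xmmmxmxrxmm" → prefix "xm" already present; 9 new (m, m, x, m, x, r, x, m, m)
  "xmmmxyry" → prefix "xmmmx" already present; 3 new (y, r, y)
  "xmryxym" → prefix "xmryx" already present; 2 new (y, m)
  "xmryxmxxyxmy" → prefix "xmryxmxxyxm" already present; 1 new (y)
  "xmrymxryr" → prefix "xmry" already present; 5 new (m, x, r, y, r)
  "xmryxmxxyxmyy" → prefix "xmryxmxxyxmy" already present; 1 new (y)
Total nodes = 11 + 7 + 7 + 5 + 2 + 2 + 9 + 3 + 2 + 1 + 5 + 1 = 55

55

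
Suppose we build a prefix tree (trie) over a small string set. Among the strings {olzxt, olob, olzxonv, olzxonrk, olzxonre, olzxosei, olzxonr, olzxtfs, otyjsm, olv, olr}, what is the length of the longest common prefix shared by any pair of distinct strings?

7

Equivalently: take the maximum, over all pairs, of their longest common prefix length.
e.g. "olzxonr" and "olzxonre" share the prefix "olzxonr" of length 7; no pair shares a longer one.
Longest shared-prefix length: 7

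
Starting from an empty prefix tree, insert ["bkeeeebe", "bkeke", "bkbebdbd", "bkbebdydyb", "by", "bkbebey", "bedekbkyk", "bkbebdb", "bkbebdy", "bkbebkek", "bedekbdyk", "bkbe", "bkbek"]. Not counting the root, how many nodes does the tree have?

38

Count nodes per top-level branch (shared prefixes stored once):
  'b'-branch (bedekbdyk, bedekbkyk, bkbe, bkbebdb, bkbebdbd, bkbebdy, bkbebdydyb, bkbebey, bkbebkek, bkbek, bkeeeebe, bkeke, by): 38 nodes
Sum: 38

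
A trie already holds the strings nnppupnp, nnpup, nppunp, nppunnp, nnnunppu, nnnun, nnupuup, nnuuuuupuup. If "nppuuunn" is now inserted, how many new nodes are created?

4

Walking "nppuuunn" from the root, the first 4 characters ("nppu") follow existing edges; "u" is the first miss.
So 8 − 4 = 4 new nodes.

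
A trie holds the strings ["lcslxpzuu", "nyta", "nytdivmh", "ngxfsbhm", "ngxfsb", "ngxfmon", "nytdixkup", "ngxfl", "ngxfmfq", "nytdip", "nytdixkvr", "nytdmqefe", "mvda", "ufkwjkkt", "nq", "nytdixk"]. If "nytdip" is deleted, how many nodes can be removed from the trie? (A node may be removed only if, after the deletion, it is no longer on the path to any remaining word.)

Walk "nytdip" from the leaf back toward the root, removing each node that no remaining word uses.
The suffix "p" (1 node) is used only by "nytdip"; the node for "nytdi" still has the child "v", so pruning stops there.
Nodes removed: 1

1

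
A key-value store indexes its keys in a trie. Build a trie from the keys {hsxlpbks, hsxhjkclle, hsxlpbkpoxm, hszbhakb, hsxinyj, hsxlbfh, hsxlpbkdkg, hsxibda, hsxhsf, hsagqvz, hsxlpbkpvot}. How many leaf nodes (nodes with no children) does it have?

11

A leaf is a node with no children — equivalently, the end of a word that is not a proper prefix of any other stored word.
Those words: "hsagqvz", "hsxhjkclle", "hsxhsf", "hsxibda", "hsxinyj", "hsxlbfh", "hsxlpbkdkg", "hsxlpbkpoxm", "hsxlpbkpvot", "hsxlpbks", "hszbhakb"
Leaf count: 11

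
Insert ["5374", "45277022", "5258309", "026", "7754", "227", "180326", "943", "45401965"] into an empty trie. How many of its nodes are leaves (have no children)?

9

A leaf is a node with no children — equivalently, the end of a word that is not a proper prefix of any other stored word.
Those words: "026", "180326", "227", "45277022", "45401965", "5258309", "5374", "7754", "943"
Leaf count: 9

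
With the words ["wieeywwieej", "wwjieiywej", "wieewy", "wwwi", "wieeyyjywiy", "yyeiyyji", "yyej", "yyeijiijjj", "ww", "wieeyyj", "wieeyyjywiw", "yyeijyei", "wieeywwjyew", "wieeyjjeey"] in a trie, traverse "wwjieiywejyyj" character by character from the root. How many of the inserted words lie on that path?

Walk "wwjieiywejyyj" from the root; an end-of-word marker is hit whenever a stored word is a prefix of "wwjieiywejyyj".
Prefixes of the query that are stored words: "ww", "wwjieiywej"
Count: 2

2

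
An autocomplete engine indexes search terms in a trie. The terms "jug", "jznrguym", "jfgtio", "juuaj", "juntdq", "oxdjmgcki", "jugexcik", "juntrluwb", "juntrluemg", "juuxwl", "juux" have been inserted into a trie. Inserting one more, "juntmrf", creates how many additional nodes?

3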